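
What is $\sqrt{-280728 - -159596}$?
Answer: $2 i \sqrt{30283} \approx 348.04 i$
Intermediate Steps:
$\sqrt{-280728 - -159596} = \sqrt{-280728 + 159596} = \sqrt{-121132} = 2 i \sqrt{30283}$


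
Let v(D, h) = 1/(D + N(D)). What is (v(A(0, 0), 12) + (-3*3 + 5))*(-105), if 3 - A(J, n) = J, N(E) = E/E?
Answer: 1575/4 ≈ 393.75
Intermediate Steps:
N(E) = 1
A(J, n) = 3 - J
v(D, h) = 1/(1 + D) (v(D, h) = 1/(D + 1) = 1/(1 + D))
(v(A(0, 0), 12) + (-3*3 + 5))*(-105) = (1/(1 + (3 - 1*0)) + (-3*3 + 5))*(-105) = (1/(1 + (3 + 0)) + (-9 + 5))*(-105) = (1/(1 + 3) - 4)*(-105) = (1/4 - 4)*(-105) = (¼ - 4)*(-105) = -15/4*(-105) = 1575/4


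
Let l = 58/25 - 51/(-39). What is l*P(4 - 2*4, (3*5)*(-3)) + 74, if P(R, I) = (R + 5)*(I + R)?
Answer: -33721/325 ≈ -103.76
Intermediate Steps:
P(R, I) = (5 + R)*(I + R)
l = 1179/325 (l = 58*(1/25) - 51*(-1/39) = 58/25 + 17/13 = 1179/325 ≈ 3.6277)
l*P(4 - 2*4, (3*5)*(-3)) + 74 = 1179*((4 - 2*4)² + 5*((3*5)*(-3)) + 5*(4 - 2*4) + ((3*5)*(-3))*(4 - 2*4))/325 + 74 = 1179*((4 - 8)² + 5*(15*(-3)) + 5*(4 - 8) + (15*(-3))*(4 - 8))/325 + 74 = 1179*((-4)² + 5*(-45) + 5*(-4) - 45*(-4))/325 + 74 = 1179*(16 - 225 - 20 + 180)/325 + 74 = (1179/325)*(-49) + 74 = -57771/325 + 74 = -33721/325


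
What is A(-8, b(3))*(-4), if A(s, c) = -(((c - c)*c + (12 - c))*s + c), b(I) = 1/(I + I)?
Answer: -378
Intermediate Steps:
b(I) = 1/(2*I)
A(s, c) = -c - s*(12 - c) (A(s, c) = -((0*c + (12 - c))*s + c) = -((0 + (12 - c))*s + c) = -((12 - c)*s + c) = -(s*(12 - c) + c) = -(c + s*(12 - c)) = -c - s*(12 - c))
A(-8, b(3))*(-4) = (-1/(2*3) - 12*(-8) + ((½)/3)*(-8))*(-4) = (-1/(2*3) + 96 + ((½)*(⅓))*(-8))*(-4) = (-1*⅙ + 96 + (⅙)*(-8))*(-4) = (-⅙ + 96 - 4/3)*(-4) = (189/2)*(-4) = -378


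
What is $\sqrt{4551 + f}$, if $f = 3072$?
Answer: $33 \sqrt{7} \approx 87.31$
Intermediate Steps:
$\sqrt{4551 + f} = \sqrt{4551 + 3072} = \sqrt{7623} = 33 \sqrt{7}$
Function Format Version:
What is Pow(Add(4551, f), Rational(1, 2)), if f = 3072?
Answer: Mul(33, Pow(7, Rational(1, 2))) ≈ 87.310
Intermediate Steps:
Pow(Add(4551, f), Rational(1, 2)) = Pow(Add(4551, 3072), Rational(1, 2)) = Pow(7623, Rational(1, 2)) = Mul(33, Pow(7, Rational(1, 2)))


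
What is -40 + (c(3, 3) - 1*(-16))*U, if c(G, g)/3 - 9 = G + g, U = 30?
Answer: 1790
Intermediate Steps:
c(G, g) = 27 + 3*G + 3*g (c(G, g) = 27 + 3*(G + g) = 27 + (3*G + 3*g) = 27 + 3*G + 3*g)
-40 + (c(3, 3) - 1*(-16))*U = -40 + ((27 + 3*3 + 3*3) - 1*(-16))*30 = -40 + ((27 + 9 + 9) + 16)*30 = -40 + (45 + 16)*30 = -40 + 61*30 = -40 + 1830 = 1790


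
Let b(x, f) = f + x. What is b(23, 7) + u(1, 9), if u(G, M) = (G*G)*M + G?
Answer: 40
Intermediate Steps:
u(G, M) = G + M*G² (u(G, M) = G²*M + G = M*G² + G = G + M*G²)
b(23, 7) + u(1, 9) = (7 + 23) + 1*(1 + 1*9) = 30 + 1*(1 + 9) = 30 + 1*10 = 30 + 10 = 40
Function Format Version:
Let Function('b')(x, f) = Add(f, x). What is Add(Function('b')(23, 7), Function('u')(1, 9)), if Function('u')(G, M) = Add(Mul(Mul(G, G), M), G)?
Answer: 40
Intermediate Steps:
Function('u')(G, M) = Add(G, Mul(M, Pow(G, 2))) (Function('u')(G, M) = Add(Mul(Pow(G, 2), M), G) = Add(Mul(M, Pow(G, 2)), G) = Add(G, Mul(M, Pow(G, 2))))
Add(Function('b')(23, 7), Function('u')(1, 9)) = Add(Add(7, 23), Mul(1, Add(1, Mul(1, 9)))) = Add(30, Mul(1, Add(1, 9))) = Add(30, Mul(1, 10)) = Add(30, 10) = 40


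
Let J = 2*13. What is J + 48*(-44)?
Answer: -2086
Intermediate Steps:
J = 26
J + 48*(-44) = 26 + 48*(-44) = 26 - 2112 = -2086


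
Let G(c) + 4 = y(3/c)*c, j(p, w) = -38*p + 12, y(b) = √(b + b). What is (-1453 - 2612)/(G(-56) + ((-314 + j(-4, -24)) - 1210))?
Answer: 1386165/465208 - 4065*I*√21/465208 ≈ 2.9797 - 0.040043*I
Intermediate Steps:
y(b) = √2*√b (y(b) = √(2*b) = √2*√b)
j(p, w) = 12 - 38*p
G(c) = -4 + c*√6*√(1/c) (G(c) = -4 + (√2*√(3/c))*c = -4 + (√2*(√3*√(1/c)))*c = -4 + (√6*√(1/c))*c = -4 + c*√6*√(1/c))
(-1453 - 2612)/(G(-56) + ((-314 + j(-4, -24)) - 1210)) = (-1453 - 2612)/((-4 - 56*√6*√(1/(-56))) + ((-314 + (12 - 38*(-4))) - 1210)) = -4065/((-4 - 56*√6*√(-1/56)) + ((-314 + (12 + 152)) - 1210)) = -4065/((-4 - 56*√6*I*√14/28) + ((-314 + 164) - 1210)) = -4065/((-4 - 4*I*√21) + (-150 - 1210)) = -4065/((-4 - 4*I*√21) - 1360) = -4065/(-1364 - 4*I*√21)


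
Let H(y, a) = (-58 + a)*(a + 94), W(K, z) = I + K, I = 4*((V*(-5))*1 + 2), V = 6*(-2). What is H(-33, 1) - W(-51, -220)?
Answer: -5612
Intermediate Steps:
V = -12
I = 248 (I = 4*(-12*(-5)*1 + 2) = 4*(60*1 + 2) = 4*(60 + 2) = 4*62 = 248)
W(K, z) = 248 + K
H(y, a) = (-58 + a)*(94 + a)
H(-33, 1) - W(-51, -220) = (-5452 + 1² + 36*1) - (248 - 51) = (-5452 + 1 + 36) - 1*197 = -5415 - 197 = -5612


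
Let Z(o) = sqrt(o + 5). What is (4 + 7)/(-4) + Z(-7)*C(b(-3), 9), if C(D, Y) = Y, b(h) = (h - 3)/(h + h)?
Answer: -11/4 + 9*I*sqrt(2) ≈ -2.75 + 12.728*I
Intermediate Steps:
b(h) = (-3 + h)/(2*h) (b(h) = (-3 + h)/((2*h)) = (-3 + h)*(1/(2*h)) = (-3 + h)/(2*h))
Z(o) = sqrt(5 + o)
(4 + 7)/(-4) + Z(-7)*C(b(-3), 9) = (4 + 7)/(-4) + sqrt(5 - 7)*9 = 11*(-1/4) + sqrt(-2)*9 = -11/4 + (I*sqrt(2))*9 = -11/4 + 9*I*sqrt(2)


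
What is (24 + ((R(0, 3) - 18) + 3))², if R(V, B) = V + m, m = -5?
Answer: 16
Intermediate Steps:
R(V, B) = -5 + V (R(V, B) = V - 5 = -5 + V)
(24 + ((R(0, 3) - 18) + 3))² = (24 + (((-5 + 0) - 18) + 3))² = (24 + ((-5 - 18) + 3))² = (24 + (-23 + 3))² = (24 - 20)² = 4² = 16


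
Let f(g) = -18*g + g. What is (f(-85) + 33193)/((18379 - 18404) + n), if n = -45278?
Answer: -11546/15101 ≈ -0.76459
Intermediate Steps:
f(g) = -17*g
(f(-85) + 33193)/((18379 - 18404) + n) = (-17*(-85) + 33193)/((18379 - 18404) - 45278) = (1445 + 33193)/(-25 - 45278) = 34638/(-45303) = 34638*(-1/45303) = -11546/15101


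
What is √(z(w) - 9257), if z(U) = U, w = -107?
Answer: 2*I*√2341 ≈ 96.768*I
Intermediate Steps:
√(z(w) - 9257) = √(-107 - 9257) = √(-9364) = 2*I*√2341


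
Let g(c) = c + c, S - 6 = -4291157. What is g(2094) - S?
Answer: 4295339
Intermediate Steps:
S = -4291151 (S = 6 - 4291157 = -4291151)
g(c) = 2*c
g(2094) - S = 2*2094 - 1*(-4291151) = 4188 + 4291151 = 4295339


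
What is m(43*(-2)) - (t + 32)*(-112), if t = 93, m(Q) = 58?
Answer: 14058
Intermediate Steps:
m(43*(-2)) - (t + 32)*(-112) = 58 - (93 + 32)*(-112) = 58 - 125*(-112) = 58 - 1*(-14000) = 58 + 14000 = 14058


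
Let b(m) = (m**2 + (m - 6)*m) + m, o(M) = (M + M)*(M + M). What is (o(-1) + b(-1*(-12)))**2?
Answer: 53824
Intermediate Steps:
o(M) = 4*M**2 (o(M) = (2*M)*(2*M) = 4*M**2)
b(m) = m + m**2 + m*(-6 + m) (b(m) = (m**2 + (-6 + m)*m) + m = (m**2 + m*(-6 + m)) + m = m + m**2 + m*(-6 + m))
(o(-1) + b(-1*(-12)))**2 = (4*(-1)**2 + (-1*(-12))*(-5 + 2*(-1*(-12))))**2 = (4*1 + 12*(-5 + 2*12))**2 = (4 + 12*(-5 + 24))**2 = (4 + 12*19)**2 = (4 + 228)**2 = 232**2 = 53824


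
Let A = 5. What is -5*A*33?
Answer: -825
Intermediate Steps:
-5*A*33 = -5*5*33 = -25*33 = -825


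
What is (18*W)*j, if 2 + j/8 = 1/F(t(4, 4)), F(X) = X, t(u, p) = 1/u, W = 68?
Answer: 19584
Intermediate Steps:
j = 16 (j = -16 + 8/(1/4) = -16 + 8/(¼) = -16 + 8*4 = -16 + 32 = 16)
(18*W)*j = (18*68)*16 = 1224*16 = 19584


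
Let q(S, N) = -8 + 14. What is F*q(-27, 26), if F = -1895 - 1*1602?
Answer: -20982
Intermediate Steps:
q(S, N) = 6
F = -3497 (F = -1895 - 1602 = -3497)
F*q(-27, 26) = -3497*6 = -20982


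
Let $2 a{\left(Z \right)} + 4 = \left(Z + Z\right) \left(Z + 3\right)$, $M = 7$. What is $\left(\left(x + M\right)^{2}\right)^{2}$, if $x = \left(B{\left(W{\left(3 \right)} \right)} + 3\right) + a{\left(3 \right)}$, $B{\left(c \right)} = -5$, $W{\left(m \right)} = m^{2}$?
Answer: $194481$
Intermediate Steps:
$a{\left(Z \right)} = -2 + Z \left(3 + Z\right)$ ($a{\left(Z \right)} = -2 + \frac{\left(Z + Z\right) \left(Z + 3\right)}{2} = -2 + \frac{2 Z \left(3 + Z\right)}{2} = -2 + Z \left(3 + Z\right)$)
$x = 14$ ($x = \left(-5 + 3\right) + \left(-2 + 3^{2} + 3 \cdot 3\right) = -2 + \left(-2 + 9 + 9\right) = -2 + 16 = 14$)
$\left(\left(x + M\right)^{2}\right)^{2} = \left(\left(14 + 7\right)^{2}\right)^{2} = \left(21^{2}\right)^{2} = 441^{2} = 194481$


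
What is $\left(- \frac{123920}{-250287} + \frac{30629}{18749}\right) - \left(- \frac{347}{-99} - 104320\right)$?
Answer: $\frac{16154450517751792}{154856821779} \approx 1.0432 \cdot 10^{5}$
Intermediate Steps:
$\left(- \frac{123920}{-250287} + \frac{30629}{18749}\right) - \left(- \frac{347}{-99} - 104320\right) = \left(\left(-123920\right) \left(- \frac{1}{250287}\right) + 30629 \cdot \frac{1}{18749}\right) - \left(\left(-347\right) \left(- \frac{1}{99}\right) - 104320\right) = \left(\frac{123920}{250287} + \frac{30629}{18749}\right) - \left(\frac{347}{99} - 104320\right) = \frac{9989416603}{4692630963} - - \frac{10327333}{99} = \frac{9989416603}{4692630963} + \frac{10327333}{99} = \frac{16154450517751792}{154856821779}$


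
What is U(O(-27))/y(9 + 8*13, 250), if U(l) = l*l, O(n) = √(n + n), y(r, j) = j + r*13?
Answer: -6/191 ≈ -0.031414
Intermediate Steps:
y(r, j) = j + 13*r
O(n) = √2*√n (O(n) = √(2*n) = √2*√n)
U(l) = l²
U(O(-27))/y(9 + 8*13, 250) = (√2*√(-27))²/(250 + 13*(9 + 8*13)) = (√2*(3*I*√3))²/(250 + 13*(9 + 104)) = (3*I*√6)²/(250 + 13*113) = -54/(250 + 1469) = -54/1719 = -54*1/1719 = -6/191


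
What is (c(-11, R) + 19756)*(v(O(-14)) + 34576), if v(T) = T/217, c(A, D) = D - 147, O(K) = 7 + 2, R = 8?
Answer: 147186370617/217 ≈ 6.7828e+8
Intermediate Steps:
O(K) = 9
c(A, D) = -147 + D
v(T) = T/217 (v(T) = T*(1/217) = T/217)
(c(-11, R) + 19756)*(v(O(-14)) + 34576) = ((-147 + 8) + 19756)*((1/217)*9 + 34576) = (-139 + 19756)*(9/217 + 34576) = 19617*(7503001/217) = 147186370617/217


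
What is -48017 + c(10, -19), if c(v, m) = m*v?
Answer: -48207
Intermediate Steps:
-48017 + c(10, -19) = -48017 - 19*10 = -48017 - 190 = -48207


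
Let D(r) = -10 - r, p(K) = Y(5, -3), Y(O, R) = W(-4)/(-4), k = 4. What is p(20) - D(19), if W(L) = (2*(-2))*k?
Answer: 33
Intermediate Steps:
W(L) = -16 (W(L) = (2*(-2))*4 = -4*4 = -16)
Y(O, R) = 4 (Y(O, R) = -16/(-4) = -16*(-¼) = 4)
p(K) = 4
p(20) - D(19) = 4 - (-10 - 1*19) = 4 - (-10 - 19) = 4 - 1*(-29) = 4 + 29 = 33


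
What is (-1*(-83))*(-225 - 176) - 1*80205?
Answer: -113488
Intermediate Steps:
(-1*(-83))*(-225 - 176) - 1*80205 = 83*(-401) - 80205 = -33283 - 80205 = -113488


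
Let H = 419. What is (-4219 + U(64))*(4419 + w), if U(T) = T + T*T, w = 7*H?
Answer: -433768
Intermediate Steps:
w = 2933 (w = 7*419 = 2933)
U(T) = T + T²
(-4219 + U(64))*(4419 + w) = (-4219 + 64*(1 + 64))*(4419 + 2933) = (-4219 + 64*65)*7352 = (-4219 + 4160)*7352 = -59*7352 = -433768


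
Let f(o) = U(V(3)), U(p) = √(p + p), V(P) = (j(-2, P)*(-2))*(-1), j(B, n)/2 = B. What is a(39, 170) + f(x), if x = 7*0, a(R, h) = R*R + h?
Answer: 1691 + 4*I ≈ 1691.0 + 4.0*I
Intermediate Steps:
j(B, n) = 2*B
V(P) = -8 (V(P) = ((2*(-2))*(-2))*(-1) = -4*(-2)*(-1) = 8*(-1) = -8)
a(R, h) = h + R² (a(R, h) = R² + h = h + R²)
x = 0
U(p) = √2*√p (U(p) = √(2*p) = √2*√p)
f(o) = 4*I (f(o) = √2*√(-8) = √2*(2*I*√2) = 4*I)
a(39, 170) + f(x) = (170 + 39²) + 4*I = (170 + 1521) + 4*I = 1691 + 4*I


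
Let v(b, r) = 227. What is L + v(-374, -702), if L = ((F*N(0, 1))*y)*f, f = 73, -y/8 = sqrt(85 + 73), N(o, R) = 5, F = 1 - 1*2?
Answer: 227 + 2920*sqrt(158) ≈ 36931.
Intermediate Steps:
F = -1 (F = 1 - 2 = -1)
y = -8*sqrt(158) (y = -8*sqrt(85 + 73) = -8*sqrt(158) ≈ -100.56)
L = 2920*sqrt(158) (L = ((-1*5)*(-8*sqrt(158)))*73 = -(-40)*sqrt(158)*73 = (40*sqrt(158))*73 = 2920*sqrt(158) ≈ 36704.)
L + v(-374, -702) = 2920*sqrt(158) + 227 = 227 + 2920*sqrt(158)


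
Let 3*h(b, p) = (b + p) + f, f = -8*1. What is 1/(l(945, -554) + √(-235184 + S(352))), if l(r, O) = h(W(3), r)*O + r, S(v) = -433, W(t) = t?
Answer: -1553775/268248426178 - 9*I*√235617/268248426178 ≈ -5.7923e-6 - 1.6286e-8*I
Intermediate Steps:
f = -8
h(b, p) = -8/3 + b/3 + p/3 (h(b, p) = ((b + p) - 8)/3 = (-8 + b + p)/3 = -8/3 + b/3 + p/3)
l(r, O) = r + O*(-5/3 + r/3) (l(r, O) = (-8/3 + (⅓)*3 + r/3)*O + r = (-8/3 + 1 + r/3)*O + r = (-5/3 + r/3)*O + r = O*(-5/3 + r/3) + r = r + O*(-5/3 + r/3))
1/(l(945, -554) + √(-235184 + S(352))) = 1/((945 + (⅓)*(-554)*(-5 + 945)) + √(-235184 - 433)) = 1/((945 + (⅓)*(-554)*940) + √(-235617)) = 1/((945 - 520760/3) + I*√235617) = 1/(-517925/3 + I*√235617)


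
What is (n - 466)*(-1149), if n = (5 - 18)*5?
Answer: 610119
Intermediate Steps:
n = -65 (n = -13*5 = -65)
(n - 466)*(-1149) = (-65 - 466)*(-1149) = -531*(-1149) = 610119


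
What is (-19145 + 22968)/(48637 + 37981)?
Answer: 3823/86618 ≈ 0.044136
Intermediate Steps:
(-19145 + 22968)/(48637 + 37981) = 3823/86618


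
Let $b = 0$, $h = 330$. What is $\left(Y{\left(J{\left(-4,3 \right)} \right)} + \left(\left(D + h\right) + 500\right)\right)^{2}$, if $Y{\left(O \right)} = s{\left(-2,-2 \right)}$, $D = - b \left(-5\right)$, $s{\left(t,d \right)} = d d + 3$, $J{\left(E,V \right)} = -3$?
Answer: $700569$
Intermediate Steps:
$s{\left(t,d \right)} = 3 + d^{2}$ ($s{\left(t,d \right)} = d^{2} + 3 = 3 + d^{2}$)
$D = 0$ ($D = \left(-1\right) 0 \left(-5\right) = 0 \left(-5\right) = 0$)
$Y{\left(O \right)} = 7$ ($Y{\left(O \right)} = 3 + \left(-2\right)^{2} = 3 + 4 = 7$)
$\left(Y{\left(J{\left(-4,3 \right)} \right)} + \left(\left(D + h\right) + 500\right)\right)^{2} = \left(7 + \left(\left(0 + 330\right) + 500\right)\right)^{2} = \left(7 + \left(330 + 500\right)\right)^{2} = \left(7 + 830\right)^{2} = 837^{2} = 700569$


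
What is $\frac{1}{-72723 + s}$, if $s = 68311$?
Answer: $- \frac{1}{4412} \approx -0.00022665$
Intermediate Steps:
$\frac{1}{-72723 + s} = \frac{1}{-72723 + 68311} = \frac{1}{-4412} = - \frac{1}{4412}$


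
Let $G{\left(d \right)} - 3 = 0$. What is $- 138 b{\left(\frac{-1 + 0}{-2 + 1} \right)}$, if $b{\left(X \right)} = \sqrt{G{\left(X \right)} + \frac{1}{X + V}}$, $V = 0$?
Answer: $-276$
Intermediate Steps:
$G{\left(d \right)} = 3$ ($G{\left(d \right)} = 3 + 0 = 3$)
$b{\left(X \right)} = \sqrt{3 + \frac{1}{X}}$ ($b{\left(X \right)} = \sqrt{3 + \frac{1}{X + 0}} = \sqrt{3 + \frac{1}{X}}$)
$- 138 b{\left(\frac{-1 + 0}{-2 + 1} \right)} = - 138 \sqrt{3 + \frac{1}{\left(-1 + 0\right) \frac{1}{-2 + 1}}} = - 138 \sqrt{3 + \frac{1}{\left(-1\right) \frac{1}{-1}}} = - 138 \sqrt{3 + \frac{1}{\left(-1\right) \left(-1\right)}} = - 138 \sqrt{3 + 1^{-1}} = - 138 \sqrt{3 + 1} = - 138 \sqrt{4} = \left(-138\right) 2 = -276$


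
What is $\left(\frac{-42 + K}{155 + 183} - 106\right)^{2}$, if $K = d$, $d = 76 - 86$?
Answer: $\frac{1904400}{169} \approx 11269.0$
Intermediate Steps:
$d = -10$ ($d = 76 - 86 = -10$)
$K = -10$
$\left(\frac{-42 + K}{155 + 183} - 106\right)^{2} = \left(\frac{-42 - 10}{155 + 183} - 106\right)^{2} = \left(- \frac{52}{338} - 106\right)^{2} = \left(\left(-52\right) \frac{1}{338} - 106\right)^{2} = \left(- \frac{2}{13} - 106\right)^{2} = \left(- \frac{1380}{13}\right)^{2} = \frac{1904400}{169}$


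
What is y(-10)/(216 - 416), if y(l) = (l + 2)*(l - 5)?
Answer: -3/5 ≈ -0.60000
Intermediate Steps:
y(l) = (-5 + l)*(2 + l) (y(l) = (2 + l)*(-5 + l) = (-5 + l)*(2 + l))
y(-10)/(216 - 416) = (-10 + (-10)**2 - 3*(-10))/(216 - 416) = (-10 + 100 + 30)/(-200) = 120*(-1/200) = -3/5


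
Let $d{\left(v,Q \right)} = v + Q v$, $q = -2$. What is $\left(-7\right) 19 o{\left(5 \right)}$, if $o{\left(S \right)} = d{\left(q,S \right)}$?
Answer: $1596$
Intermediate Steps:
$o{\left(S \right)} = -2 - 2 S$ ($o{\left(S \right)} = - 2 \left(1 + S\right) = -2 - 2 S$)
$\left(-7\right) 19 o{\left(5 \right)} = \left(-7\right) 19 \left(-2 - 10\right) = - 133 \left(-2 - 10\right) = \left(-133\right) \left(-12\right) = 1596$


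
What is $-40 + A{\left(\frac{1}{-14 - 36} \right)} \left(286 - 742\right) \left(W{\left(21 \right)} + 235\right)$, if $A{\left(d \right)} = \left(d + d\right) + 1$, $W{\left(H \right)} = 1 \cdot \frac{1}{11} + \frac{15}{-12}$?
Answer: $- \frac{28161704}{275} \approx -1.0241 \cdot 10^{5}$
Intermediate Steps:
$W{\left(H \right)} = - \frac{51}{44}$ ($W{\left(H \right)} = 1 \cdot \frac{1}{11} + 15 \left(- \frac{1}{12}\right) = \frac{1}{11} - \frac{5}{4} = - \frac{51}{44}$)
$A{\left(d \right)} = 1 + 2 d$ ($A{\left(d \right)} = 2 d + 1 = 1 + 2 d$)
$-40 + A{\left(\frac{1}{-14 - 36} \right)} \left(286 - 742\right) \left(W{\left(21 \right)} + 235\right) = -40 + \left(1 + \frac{2}{-14 - 36}\right) \left(286 - 742\right) \left(- \frac{51}{44} + 235\right) = -40 + \left(1 + \frac{2}{-50}\right) \left(\left(-456\right) \frac{10289}{44}\right) = -40 + \left(1 + 2 \left(- \frac{1}{50}\right)\right) \left(- \frac{1172946}{11}\right) = -40 + \left(1 - \frac{1}{25}\right) \left(- \frac{1172946}{11}\right) = -40 + \frac{24}{25} \left(- \frac{1172946}{11}\right) = -40 - \frac{28150704}{275} = - \frac{28161704}{275}$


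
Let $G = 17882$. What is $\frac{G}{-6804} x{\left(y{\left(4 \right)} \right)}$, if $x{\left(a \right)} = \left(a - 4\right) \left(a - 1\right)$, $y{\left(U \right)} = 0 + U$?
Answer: $0$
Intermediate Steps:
$y{\left(U \right)} = U$
$x{\left(a \right)} = \left(-1 + a\right) \left(-4 + a\right)$ ($x{\left(a \right)} = \left(-4 + a\right) \left(-1 + a\right) = \left(-1 + a\right) \left(-4 + a\right)$)
$\frac{G}{-6804} x{\left(y{\left(4 \right)} \right)} = \frac{17882}{-6804} \left(4 + 4^{2} - 20\right) = 17882 \left(- \frac{1}{6804}\right) \left(4 + 16 - 20\right) = \left(- \frac{8941}{3402}\right) 0 = 0$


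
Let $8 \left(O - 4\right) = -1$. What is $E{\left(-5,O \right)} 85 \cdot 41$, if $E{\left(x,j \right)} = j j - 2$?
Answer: $\frac{2903005}{64} \approx 45359.0$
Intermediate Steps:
$O = \frac{31}{8}$ ($O = 4 + \frac{1}{8} \left(-1\right) = 4 - \frac{1}{8} = \frac{31}{8} \approx 3.875$)
$E{\left(x,j \right)} = -2 + j^{2}$ ($E{\left(x,j \right)} = j^{2} - 2 = -2 + j^{2}$)
$E{\left(-5,O \right)} 85 \cdot 41 = \left(-2 + \left(\frac{31}{8}\right)^{2}\right) 85 \cdot 41 = \left(-2 + \frac{961}{64}\right) 85 \cdot 41 = \frac{833}{64} \cdot 85 \cdot 41 = \frac{70805}{64} \cdot 41 = \frac{2903005}{64}$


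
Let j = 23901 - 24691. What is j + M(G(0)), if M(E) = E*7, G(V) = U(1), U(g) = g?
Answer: -783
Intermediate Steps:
G(V) = 1
j = -790
M(E) = 7*E
j + M(G(0)) = -790 + 7*1 = -790 + 7 = -783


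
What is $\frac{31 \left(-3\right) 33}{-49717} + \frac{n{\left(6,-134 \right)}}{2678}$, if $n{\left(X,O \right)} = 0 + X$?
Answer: $\frac{4258542}{66571063} \approx 0.06397$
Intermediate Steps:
$n{\left(X,O \right)} = X$
$\frac{31 \left(-3\right) 33}{-49717} + \frac{n{\left(6,-134 \right)}}{2678} = \frac{31 \left(-3\right) 33}{-49717} + \frac{6}{2678} = \left(-93\right) 33 \left(- \frac{1}{49717}\right) + 6 \cdot \frac{1}{2678} = \left(-3069\right) \left(- \frac{1}{49717}\right) + \frac{3}{1339} = \frac{3069}{49717} + \frac{3}{1339} = \frac{4258542}{66571063}$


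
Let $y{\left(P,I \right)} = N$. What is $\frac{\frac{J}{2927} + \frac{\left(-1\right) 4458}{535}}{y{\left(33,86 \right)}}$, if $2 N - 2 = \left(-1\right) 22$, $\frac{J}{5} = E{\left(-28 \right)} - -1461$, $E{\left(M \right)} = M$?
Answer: $\frac{9215291}{15659450} \approx 0.58848$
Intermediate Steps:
$J = 7165$ ($J = 5 \left(-28 - -1461\right) = 5 \left(-28 + 1461\right) = 5 \cdot 1433 = 7165$)
$N = -10$ ($N = 1 + \frac{\left(-1\right) 22}{2} = 1 + \frac{1}{2} \left(-22\right) = 1 - 11 = -10$)
$y{\left(P,I \right)} = -10$
$\frac{\frac{J}{2927} + \frac{\left(-1\right) 4458}{535}}{y{\left(33,86 \right)}} = \frac{\frac{7165}{2927} + \frac{\left(-1\right) 4458}{535}}{-10} = \left(7165 \cdot \frac{1}{2927} - \frac{4458}{535}\right) \left(- \frac{1}{10}\right) = \left(\frac{7165}{2927} - \frac{4458}{535}\right) \left(- \frac{1}{10}\right) = \left(- \frac{9215291}{1565945}\right) \left(- \frac{1}{10}\right) = \frac{9215291}{15659450}$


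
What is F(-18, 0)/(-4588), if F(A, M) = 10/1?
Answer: -5/2294 ≈ -0.0021796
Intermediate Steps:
F(A, M) = 10 (F(A, M) = 1*10 = 10)
F(-18, 0)/(-4588) = 10/(-4588) = 10*(-1/4588) = -5/2294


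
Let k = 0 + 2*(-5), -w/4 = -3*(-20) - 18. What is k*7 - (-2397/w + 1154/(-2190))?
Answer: -5134993/61320 ≈ -83.741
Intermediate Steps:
w = -168 (w = -4*(-3*(-20) - 18) = -4*(60 - 18) = -4*42 = -168)
k = -10 (k = 0 - 10 = -10)
k*7 - (-2397/w + 1154/(-2190)) = -10*7 - (-2397/(-168) + 1154/(-2190)) = -70 - (-2397*(-1/168) + 1154*(-1/2190)) = -70 - (799/56 - 577/1095) = -70 - 1*842593/61320 = -70 - 842593/61320 = -5134993/61320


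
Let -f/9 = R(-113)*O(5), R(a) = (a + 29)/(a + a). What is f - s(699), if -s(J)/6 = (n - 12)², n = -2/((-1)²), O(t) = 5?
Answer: 130998/113 ≈ 1159.3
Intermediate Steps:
R(a) = (29 + a)/(2*a) (R(a) = (29 + a)/((2*a)) = (29 + a)*(1/(2*a)) = (29 + a)/(2*a))
n = -2 (n = -2/1 = -2*1 = -2)
s(J) = -1176 (s(J) = -6*(-2 - 12)² = -6*(-14)² = -6*196 = -1176)
f = -1890/113 (f = -9*(½)*(29 - 113)/(-113)*5 = -9*(½)*(-1/113)*(-84)*5 = -378*5/113 = -9*210/113 = -1890/113 ≈ -16.726)
f - s(699) = -1890/113 - 1*(-1176) = -1890/113 + 1176 = 130998/113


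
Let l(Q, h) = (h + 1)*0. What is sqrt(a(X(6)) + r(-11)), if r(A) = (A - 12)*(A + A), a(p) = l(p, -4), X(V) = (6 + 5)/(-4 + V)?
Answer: sqrt(506) ≈ 22.494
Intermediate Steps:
l(Q, h) = 0 (l(Q, h) = (1 + h)*0 = 0)
X(V) = 11/(-4 + V)
a(p) = 0
r(A) = 2*A*(-12 + A) (r(A) = (-12 + A)*(2*A) = 2*A*(-12 + A))
sqrt(a(X(6)) + r(-11)) = sqrt(0 + 2*(-11)*(-12 - 11)) = sqrt(0 + 2*(-11)*(-23)) = sqrt(0 + 506) = sqrt(506)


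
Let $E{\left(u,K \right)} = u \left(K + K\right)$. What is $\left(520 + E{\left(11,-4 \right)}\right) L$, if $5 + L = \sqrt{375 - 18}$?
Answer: $-2160 + 432 \sqrt{357} \approx 6002.4$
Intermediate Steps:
$L = -5 + \sqrt{357}$ ($L = -5 + \sqrt{375 - 18} = -5 + \sqrt{357} \approx 13.894$)
$E{\left(u,K \right)} = 2 K u$ ($E{\left(u,K \right)} = u 2 K = 2 K u$)
$\left(520 + E{\left(11,-4 \right)}\right) L = \left(520 + 2 \left(-4\right) 11\right) \left(-5 + \sqrt{357}\right) = \left(520 - 88\right) \left(-5 + \sqrt{357}\right) = 432 \left(-5 + \sqrt{357}\right) = -2160 + 432 \sqrt{357}$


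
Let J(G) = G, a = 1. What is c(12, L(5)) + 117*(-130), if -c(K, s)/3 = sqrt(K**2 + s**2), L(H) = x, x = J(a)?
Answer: -15210 - 3*sqrt(145) ≈ -15246.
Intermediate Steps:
x = 1
L(H) = 1
c(K, s) = -3*sqrt(K**2 + s**2)
c(12, L(5)) + 117*(-130) = -3*sqrt(12**2 + 1**2) + 117*(-130) = -3*sqrt(144 + 1) - 15210 = -3*sqrt(145) - 15210 = -15210 - 3*sqrt(145)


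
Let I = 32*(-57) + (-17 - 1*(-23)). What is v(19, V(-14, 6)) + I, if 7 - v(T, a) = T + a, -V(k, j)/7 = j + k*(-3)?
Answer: -1494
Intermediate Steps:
V(k, j) = -7*j + 21*k (V(k, j) = -7*(j + k*(-3)) = -7*(j - 3*k) = -7*j + 21*k)
I = -1818 (I = -1824 + (-17 + 23) = -1824 + 6 = -1818)
v(T, a) = 7 - T - a (v(T, a) = 7 - (T + a) = 7 + (-T - a) = 7 - T - a)
v(19, V(-14, 6)) + I = (7 - 1*19 - (-7*6 + 21*(-14))) - 1818 = (7 - 19 - (-42 - 294)) - 1818 = (7 - 19 - 1*(-336)) - 1818 = (7 - 19 + 336) - 1818 = 324 - 1818 = -1494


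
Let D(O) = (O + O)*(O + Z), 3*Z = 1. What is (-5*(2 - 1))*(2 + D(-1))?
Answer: -50/3 ≈ -16.667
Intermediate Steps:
Z = 1/3 (Z = (1/3)*1 = 1/3 ≈ 0.33333)
D(O) = 2*O*(1/3 + O) (D(O) = (O + O)*(O + 1/3) = (2*O)*(1/3 + O) = 2*O*(1/3 + O))
(-5*(2 - 1))*(2 + D(-1)) = (-5*(2 - 1))*(2 + (2/3)*(-1)*(1 + 3*(-1))) = (-5*1)*(2 + (2/3)*(-1)*(1 - 3)) = -5*(2 + (2/3)*(-1)*(-2)) = -5*(2 + 4/3) = -5*10/3 = -50/3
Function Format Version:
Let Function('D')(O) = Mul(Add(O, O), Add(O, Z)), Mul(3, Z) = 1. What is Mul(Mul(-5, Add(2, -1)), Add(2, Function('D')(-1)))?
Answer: Rational(-50, 3) ≈ -16.667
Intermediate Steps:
Z = Rational(1, 3) (Z = Mul(Rational(1, 3), 1) = Rational(1, 3) ≈ 0.33333)
Function('D')(O) = Mul(2, O, Add(Rational(1, 3), O)) (Function('D')(O) = Mul(Add(O, O), Add(O, Rational(1, 3))) = Mul(Mul(2, O), Add(Rational(1, 3), O)) = Mul(2, O, Add(Rational(1, 3), O)))
Mul(Mul(-5, Add(2, -1)), Add(2, Function('D')(-1))) = Mul(Mul(-5, Add(2, -1)), Add(2, Mul(Rational(2, 3), -1, Add(1, Mul(3, -1))))) = Mul(Mul(-5, 1), Add(2, Mul(Rational(2, 3), -1, Add(1, -3)))) = Mul(-5, Add(2, Mul(Rational(2, 3), -1, -2))) = Mul(-5, Add(2, Rational(4, 3))) = Mul(-5, Rational(10, 3)) = Rational(-50, 3)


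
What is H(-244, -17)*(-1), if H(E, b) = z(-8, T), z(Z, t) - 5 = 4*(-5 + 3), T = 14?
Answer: 3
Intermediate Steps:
z(Z, t) = -3 (z(Z, t) = 5 + 4*(-5 + 3) = 5 + 4*(-2) = 5 - 8 = -3)
H(E, b) = -3
H(-244, -17)*(-1) = -3*(-1) = 3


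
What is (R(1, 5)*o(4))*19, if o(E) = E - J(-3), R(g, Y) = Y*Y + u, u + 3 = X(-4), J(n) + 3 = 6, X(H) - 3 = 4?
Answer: 551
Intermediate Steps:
X(H) = 7 (X(H) = 3 + 4 = 7)
J(n) = 3 (J(n) = -3 + 6 = 3)
u = 4 (u = -3 + 7 = 4)
R(g, Y) = 4 + Y² (R(g, Y) = Y*Y + 4 = Y² + 4 = 4 + Y²)
o(E) = -3 + E (o(E) = E - 1*3 = E - 3 = -3 + E)
(R(1, 5)*o(4))*19 = ((4 + 5²)*(-3 + 4))*19 = ((4 + 25)*1)*19 = (29*1)*19 = 29*19 = 551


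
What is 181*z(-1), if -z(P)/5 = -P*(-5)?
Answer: 4525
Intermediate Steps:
z(P) = -25*P (z(P) = -(-5)*P*(-5) = -(-5)*(-5*P) = -25*P)
181*z(-1) = 181*(-25*(-1)) = 181*25 = 4525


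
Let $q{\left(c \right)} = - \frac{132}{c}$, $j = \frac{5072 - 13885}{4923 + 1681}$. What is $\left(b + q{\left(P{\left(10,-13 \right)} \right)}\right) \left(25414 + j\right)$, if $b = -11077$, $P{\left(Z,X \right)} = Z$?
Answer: $- \frac{9306077549593}{33020} \approx -2.8183 \cdot 10^{8}$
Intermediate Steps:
$j = - \frac{8813}{6604} \approx -1.3345$
$\left(b + q{\left(P{\left(10,-13 \right)} \right)}\right) \left(25414 + j\right) = \left(-11077 - \frac{132}{10}\right) \left(25414 - \frac{8813}{6604}\right) = \left(-11077 - \frac{66}{5}\right) \frac{167825243}{6604} = \left(- \frac{55451}{5}\right) \frac{167825243}{6604} = - \frac{9306077549593}{33020}$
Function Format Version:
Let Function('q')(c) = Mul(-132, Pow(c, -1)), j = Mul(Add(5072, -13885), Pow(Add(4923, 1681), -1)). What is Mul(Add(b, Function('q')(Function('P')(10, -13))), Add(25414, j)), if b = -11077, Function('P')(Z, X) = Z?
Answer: Rational(-9306077549593, 33020) ≈ -2.8183e+8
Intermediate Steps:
j = Rational(-8813, 6604) (j = Mul(-8813, Pow(6604, -1)) = Mul(-8813, Rational(1, 6604)) = Rational(-8813, 6604) ≈ -1.3345)
Mul(Add(b, Function('q')(Function('P')(10, -13))), Add(25414, j)) = Mul(Add(-11077, Mul(-132, Pow(10, -1))), Add(25414, Rational(-8813, 6604))) = Mul(Add(-11077, Mul(-132, Rational(1, 10))), Rational(167825243, 6604)) = Mul(Add(-11077, Rational(-66, 5)), Rational(167825243, 6604)) = Mul(Rational(-55451, 5), Rational(167825243, 6604)) = Rational(-9306077549593, 33020)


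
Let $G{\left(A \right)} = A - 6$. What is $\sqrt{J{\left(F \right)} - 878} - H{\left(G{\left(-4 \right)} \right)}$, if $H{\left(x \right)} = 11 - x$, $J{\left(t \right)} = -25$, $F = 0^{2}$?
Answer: $-21 + i \sqrt{903} \approx -21.0 + 30.05 i$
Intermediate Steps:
$F = 0$
$G{\left(A \right)} = -6 + A$
$\sqrt{J{\left(F \right)} - 878} - H{\left(G{\left(-4 \right)} \right)} = \sqrt{-25 - 878} - \left(11 - \left(-6 - 4\right)\right) = \sqrt{-903} - \left(11 - -10\right) = i \sqrt{903} - \left(11 + 10\right) = i \sqrt{903} - 21 = -21 + i \sqrt{903}$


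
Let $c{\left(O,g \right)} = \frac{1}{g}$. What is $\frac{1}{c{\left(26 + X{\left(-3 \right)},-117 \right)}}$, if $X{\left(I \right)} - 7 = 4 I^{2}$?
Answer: $-117$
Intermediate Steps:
$X{\left(I \right)} = 7 + 4 I^{2}$
$\frac{1}{c{\left(26 + X{\left(-3 \right)},-117 \right)}} = \frac{1}{\frac{1}{-117}} = \frac{1}{- \frac{1}{117}} = -117$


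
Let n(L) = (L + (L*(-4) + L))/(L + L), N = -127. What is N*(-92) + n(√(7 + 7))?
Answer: 11683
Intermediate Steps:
n(L) = -1 (n(L) = (L + (-4*L + L))/((2*L)) = (L - 3*L)*(1/(2*L)) = (-2*L)*(1/(2*L)) = -1)
N*(-92) + n(√(7 + 7)) = -127*(-92) - 1 = 11684 - 1 = 11683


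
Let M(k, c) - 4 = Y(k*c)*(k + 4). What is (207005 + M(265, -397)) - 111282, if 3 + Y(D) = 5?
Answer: 96265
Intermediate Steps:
Y(D) = 2 (Y(D) = -3 + 5 = 2)
M(k, c) = 12 + 2*k (M(k, c) = 4 + 2*(k + 4) = 4 + 2*(4 + k) = 4 + (8 + 2*k) = 12 + 2*k)
(207005 + M(265, -397)) - 111282 = (207005 + (12 + 2*265)) - 111282 = (207005 + (12 + 530)) - 111282 = (207005 + 542) - 111282 = 207547 - 111282 = 96265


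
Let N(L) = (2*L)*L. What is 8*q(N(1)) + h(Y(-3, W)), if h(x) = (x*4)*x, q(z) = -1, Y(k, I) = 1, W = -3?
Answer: -4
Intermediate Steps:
N(L) = 2*L²
h(x) = 4*x² (h(x) = (4*x)*x = 4*x²)
8*q(N(1)) + h(Y(-3, W)) = 8*(-1) + 4*1² = -8 + 4*1 = -8 + 4 = -4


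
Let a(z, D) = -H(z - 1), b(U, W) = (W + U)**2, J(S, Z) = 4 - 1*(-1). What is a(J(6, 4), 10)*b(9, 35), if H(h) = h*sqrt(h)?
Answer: -15488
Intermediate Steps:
J(S, Z) = 5 (J(S, Z) = 4 + 1 = 5)
b(U, W) = (U + W)**2
H(h) = h**(3/2)
a(z, D) = -(-1 + z)**(3/2) (a(z, D) = -(z - 1)**(3/2) = -(-1 + z)**(3/2))
a(J(6, 4), 10)*b(9, 35) = (-(-1 + 5)**(3/2))*(9 + 35)**2 = -4**(3/2)*44**2 = -1*8*1936 = -8*1936 = -15488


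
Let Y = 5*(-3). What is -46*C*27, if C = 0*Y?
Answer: 0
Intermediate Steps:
Y = -15
C = 0 (C = 0*(-15) = 0)
-46*C*27 = -46*0*27 = 0*27 = 0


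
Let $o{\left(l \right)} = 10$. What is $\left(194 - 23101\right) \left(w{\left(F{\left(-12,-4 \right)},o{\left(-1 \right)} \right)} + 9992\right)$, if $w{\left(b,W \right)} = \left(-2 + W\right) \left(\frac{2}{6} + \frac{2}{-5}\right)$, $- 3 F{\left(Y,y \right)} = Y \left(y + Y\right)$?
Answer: $- \frac{3433117904}{15} \approx -2.2887 \cdot 10^{8}$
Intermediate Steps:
$F{\left(Y,y \right)} = - \frac{Y \left(Y + y\right)}{3}$ ($F{\left(Y,y \right)} = - \frac{Y \left(y + Y\right)}{3} = - \frac{Y \left(Y + y\right)}{3}$)
$w{\left(b,W \right)} = \frac{2}{15} - \frac{W}{15}$ ($w{\left(b,W \right)} = \left(-2 + W\right) \left(2 \cdot \frac{1}{6} + 2 \left(- \frac{1}{5}\right)\right) = \left(-2 + W\right) \left(\frac{1}{3} - \frac{2}{5}\right) = \left(-2 + W\right) \left(- \frac{1}{15}\right) = \frac{2}{15} - \frac{W}{15}$)
$\left(194 - 23101\right) \left(w{\left(F{\left(-12,-4 \right)},o{\left(-1 \right)} \right)} + 9992\right) = \left(194 - 23101\right) \left(\left(\frac{2}{15} - \frac{2}{3}\right) + 9992\right) = - 22907 \left(\left(\frac{2}{15} - \frac{2}{3}\right) + 9992\right) = - 22907 \left(- \frac{8}{15} + 9992\right) = \left(-22907\right) \frac{149872}{15} = - \frac{3433117904}{15}$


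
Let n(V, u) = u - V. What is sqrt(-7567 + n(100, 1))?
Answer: I*sqrt(7666) ≈ 87.556*I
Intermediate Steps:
sqrt(-7567 + n(100, 1)) = sqrt(-7567 + (1 - 1*100)) = sqrt(-7567 + (1 - 100)) = sqrt(-7567 - 99) = sqrt(-7666) = I*sqrt(7666)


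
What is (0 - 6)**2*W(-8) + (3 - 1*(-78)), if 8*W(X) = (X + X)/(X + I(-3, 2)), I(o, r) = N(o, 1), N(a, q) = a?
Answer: 963/11 ≈ 87.545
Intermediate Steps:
I(o, r) = o
W(X) = X/(4*(-3 + X)) (W(X) = ((X + X)/(X - 3))/8 = ((2*X)/(-3 + X))/8 = (2*X/(-3 + X))/8 = X/(4*(-3 + X)))
(0 - 6)**2*W(-8) + (3 - 1*(-78)) = (0 - 6)**2*((1/4)*(-8)/(-3 - 8)) + (3 - 1*(-78)) = (-6)**2*((1/4)*(-8)/(-11)) + (3 + 78) = 36*((1/4)*(-8)*(-1/11)) + 81 = 36*(2/11) + 81 = 72/11 + 81 = 963/11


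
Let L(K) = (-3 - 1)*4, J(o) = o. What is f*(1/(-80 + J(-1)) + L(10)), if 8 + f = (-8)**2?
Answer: -72632/81 ≈ -896.69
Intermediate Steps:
f = 56 (f = -8 + (-8)**2 = -8 + 64 = 56)
L(K) = -16 (L(K) = -4*4 = -16)
f*(1/(-80 + J(-1)) + L(10)) = 56*(1/(-80 - 1) - 16) = 56*(1/(-81) - 16) = 56*(-1/81 - 16) = 56*(-1297/81) = -72632/81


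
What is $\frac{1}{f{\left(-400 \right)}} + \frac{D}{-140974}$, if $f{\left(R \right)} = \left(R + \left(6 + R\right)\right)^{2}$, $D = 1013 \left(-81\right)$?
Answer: $\frac{25864653041}{44437542332} \approx 0.58204$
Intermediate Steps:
$D = -82053$
$f{\left(R \right)} = \left(6 + 2 R\right)^{2}$
$\frac{1}{f{\left(-400 \right)}} + \frac{D}{-140974} = \frac{1}{4 \left(3 - 400\right)^{2}} - \frac{82053}{-140974} = \frac{1}{4 \left(-397\right)^{2}} - - \frac{82053}{140974} = \frac{1}{4 \cdot 157609} + \frac{82053}{140974} = \frac{1}{630436} + \frac{82053}{140974} = \frac{25864653041}{44437542332}$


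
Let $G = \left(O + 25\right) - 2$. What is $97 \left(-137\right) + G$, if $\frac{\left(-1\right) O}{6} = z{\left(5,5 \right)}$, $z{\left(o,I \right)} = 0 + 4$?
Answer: $-13290$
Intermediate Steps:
$z{\left(o,I \right)} = 4$
$O = -24$ ($O = \left(-6\right) 4 = -24$)
$G = -1$ ($G = \left(-24 + 25\right) - 2 = 1 - 2 = -1$)
$97 \left(-137\right) + G = 97 \left(-137\right) - 1 = -13289 - 1 = -13290$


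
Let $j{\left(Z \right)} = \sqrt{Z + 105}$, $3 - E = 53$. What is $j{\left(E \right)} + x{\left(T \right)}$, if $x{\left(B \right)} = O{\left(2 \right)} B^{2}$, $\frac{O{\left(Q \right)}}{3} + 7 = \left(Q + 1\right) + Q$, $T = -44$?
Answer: $-11616 + \sqrt{55} \approx -11609.0$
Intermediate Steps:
$O{\left(Q \right)} = -18 + 6 Q$ ($O{\left(Q \right)} = -21 + 3 \left(\left(Q + 1\right) + Q\right) = -21 + 3 \left(\left(1 + Q\right) + Q\right) = -21 + 3 \left(1 + 2 Q\right) = -21 + \left(3 + 6 Q\right) = -18 + 6 Q$)
$E = -50$ ($E = 3 - 53 = -50$)
$x{\left(B \right)} = - 6 B^{2}$ ($x{\left(B \right)} = \left(-18 + 6 \cdot 2\right) B^{2} = \left(-18 + 12\right) B^{2} = - 6 B^{2}$)
$j{\left(Z \right)} = \sqrt{105 + Z}$
$j{\left(E \right)} + x{\left(T \right)} = \sqrt{105 - 50} - 6 \left(-44\right)^{2} = \sqrt{55} - 11616 = -11616 + \sqrt{55}$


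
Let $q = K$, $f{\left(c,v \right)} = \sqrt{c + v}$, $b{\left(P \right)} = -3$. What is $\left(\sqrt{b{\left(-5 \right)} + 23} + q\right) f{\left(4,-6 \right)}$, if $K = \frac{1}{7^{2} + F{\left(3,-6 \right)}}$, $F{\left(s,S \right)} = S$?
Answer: $\frac{i \left(\sqrt{2} + 86 \sqrt{10}\right)}{43} \approx 6.3574 i$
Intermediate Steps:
$K = \frac{1}{43}$ ($K = \frac{1}{7^{2} - 6} = \frac{1}{49 - 6} = \frac{1}{43} \approx 0.023256$)
$q = \frac{1}{43} \approx 0.023256$
$\left(\sqrt{b{\left(-5 \right)} + 23} + q\right) f{\left(4,-6 \right)} = \left(\sqrt{-3 + 23} + \frac{1}{43}\right) \sqrt{4 - 6} = \left(\sqrt{20} + \frac{1}{43}\right) \sqrt{-2} = \left(2 \sqrt{5} + \frac{1}{43}\right) i \sqrt{2} = \left(\frac{1}{43} + 2 \sqrt{5}\right) i \sqrt{2} = i \sqrt{2} \left(\frac{1}{43} + 2 \sqrt{5}\right)$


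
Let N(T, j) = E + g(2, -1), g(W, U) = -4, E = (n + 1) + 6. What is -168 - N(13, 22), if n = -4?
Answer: -167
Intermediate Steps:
E = 3 (E = (-4 + 1) + 6 = -3 + 6 = 3)
N(T, j) = -1 (N(T, j) = 3 - 4 = -1)
-168 - N(13, 22) = -168 - 1*(-1) = -168 + 1 = -167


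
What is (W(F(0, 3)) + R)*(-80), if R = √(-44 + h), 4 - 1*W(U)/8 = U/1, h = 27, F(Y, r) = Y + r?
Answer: -640 - 80*I*√17 ≈ -640.0 - 329.85*I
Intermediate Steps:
W(U) = 32 - 8*U (W(U) = 32 - 8*U/1 = 32 - 8*U)
R = I*√17 (R = √(-44 + 27) = √(-17) = I*√17 ≈ 4.1231*I)
(W(F(0, 3)) + R)*(-80) = ((32 - 8*(0 + 3)) + I*√17)*(-80) = ((32 - 8*3) + I*√17)*(-80) = ((32 - 24) + I*√17)*(-80) = (8 + I*√17)*(-80) = -640 - 80*I*√17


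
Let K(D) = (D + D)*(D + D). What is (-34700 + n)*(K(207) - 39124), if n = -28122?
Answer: -8309591584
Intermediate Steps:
K(D) = 4*D**2 (K(D) = (2*D)*(2*D) = 4*D**2)
(-34700 + n)*(K(207) - 39124) = (-34700 - 28122)*(4*207**2 - 39124) = -62822*(4*42849 - 39124) = -62822*(171396 - 39124) = -62822*132272 = -8309591584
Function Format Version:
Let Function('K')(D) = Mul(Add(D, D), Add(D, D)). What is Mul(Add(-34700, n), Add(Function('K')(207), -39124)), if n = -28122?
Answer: -8309591584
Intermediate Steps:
Function('K')(D) = Mul(4, Pow(D, 2)) (Function('K')(D) = Mul(Mul(2, D), Mul(2, D)) = Mul(4, Pow(D, 2)))
Mul(Add(-34700, n), Add(Function('K')(207), -39124)) = Mul(Add(-34700, -28122), Add(Mul(4, Pow(207, 2)), -39124)) = Mul(-62822, Add(Mul(4, 42849), -39124)) = Mul(-62822, Add(171396, -39124)) = Mul(-62822, 132272) = -8309591584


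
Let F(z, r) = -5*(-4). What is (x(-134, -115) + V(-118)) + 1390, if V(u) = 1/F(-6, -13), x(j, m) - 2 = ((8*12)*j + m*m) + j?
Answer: 32381/20 ≈ 1619.1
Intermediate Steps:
x(j, m) = 2 + m² + 97*j (x(j, m) = 2 + (((8*12)*j + m*m) + j) = 2 + ((96*j + m²) + j) = 2 + ((m² + 96*j) + j) = 2 + (m² + 97*j) = 2 + m² + 97*j)
F(z, r) = 20
V(u) = 1/20
(x(-134, -115) + V(-118)) + 1390 = ((2 + (-115)² + 97*(-134)) + 1/20) + 1390 = ((2 + 13225 - 12998) + 1/20) + 1390 = (229 + 1/20) + 1390 = 4581/20 + 1390 = 32381/20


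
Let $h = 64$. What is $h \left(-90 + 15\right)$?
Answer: $-4800$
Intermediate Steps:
$h \left(-90 + 15\right) = 64 \left(-90 + 15\right) = 64 \left(-75\right) = -4800$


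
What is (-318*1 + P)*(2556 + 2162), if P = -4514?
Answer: -22797376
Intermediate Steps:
(-318*1 + P)*(2556 + 2162) = (-318*1 - 4514)*(2556 + 2162) = (-318 - 4514)*4718 = -4832*4718 = -22797376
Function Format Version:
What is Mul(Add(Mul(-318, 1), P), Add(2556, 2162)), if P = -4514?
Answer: -22797376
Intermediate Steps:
Mul(Add(Mul(-318, 1), P), Add(2556, 2162)) = Mul(Add(Mul(-318, 1), -4514), Add(2556, 2162)) = Mul(Add(-318, -4514), 4718) = Mul(-4832, 4718) = -22797376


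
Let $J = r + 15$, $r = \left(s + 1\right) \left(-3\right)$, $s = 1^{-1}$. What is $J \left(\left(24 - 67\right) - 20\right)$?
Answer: $-567$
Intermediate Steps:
$s = 1$
$r = -6$ ($r = \left(1 + 1\right) \left(-3\right) = 2 \left(-3\right) = -6$)
$J = 9$ ($J = -6 + 15 = 9$)
$J \left(\left(24 - 67\right) - 20\right) = 9 \left(\left(24 - 67\right) - 20\right) = 9 \left(-43 - 20\right) = 9 \left(-63\right) = -567$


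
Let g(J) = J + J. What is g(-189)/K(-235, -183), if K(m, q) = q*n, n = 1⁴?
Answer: 126/61 ≈ 2.0656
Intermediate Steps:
n = 1
K(m, q) = q (K(m, q) = q*1 = q)
g(J) = 2*J
g(-189)/K(-235, -183) = (2*(-189))/(-183) = -378*(-1/183) = 126/61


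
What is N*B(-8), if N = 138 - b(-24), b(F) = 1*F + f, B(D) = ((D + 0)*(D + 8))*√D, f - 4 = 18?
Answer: 0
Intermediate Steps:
f = 22 (f = 4 + 18 = 22)
B(D) = D^(3/2)*(8 + D) (B(D) = (D*(8 + D))*√D = D^(3/2)*(8 + D))
b(F) = 22 + F (b(F) = 1*F + 22 = F + 22 = 22 + F)
N = 140 (N = 138 - (22 - 24) = 138 - 1*(-2) = 138 + 2 = 140)
N*B(-8) = 140*((-8)^(3/2)*(8 - 8)) = 140*(-16*I*√2*0) = 140*0 = 0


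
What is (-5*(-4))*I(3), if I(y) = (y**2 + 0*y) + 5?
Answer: 280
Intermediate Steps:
I(y) = 5 + y**2 (I(y) = (y**2 + 0) + 5 = y**2 + 5 = 5 + y**2)
(-5*(-4))*I(3) = (-5*(-4))*(5 + 3**2) = 20*(5 + 9) = 20*14 = 280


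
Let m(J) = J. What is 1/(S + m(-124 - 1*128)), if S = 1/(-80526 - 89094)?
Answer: -169620/42744241 ≈ -0.0039683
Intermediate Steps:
S = -1/169620 (S = 1/(-169620) = -1/169620 ≈ -5.8955e-6)
1/(S + m(-124 - 1*128)) = 1/(-1/169620 + (-124 - 1*128)) = 1/(-1/169620 + (-124 - 128)) = 1/(-1/169620 - 252) = 1/(-42744241/169620) = -169620/42744241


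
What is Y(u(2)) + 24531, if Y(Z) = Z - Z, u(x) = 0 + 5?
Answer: 24531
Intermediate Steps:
u(x) = 5
Y(Z) = 0
Y(u(2)) + 24531 = 0 + 24531 = 24531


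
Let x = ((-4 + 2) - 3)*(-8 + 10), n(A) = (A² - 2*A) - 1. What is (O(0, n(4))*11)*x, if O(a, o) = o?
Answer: -770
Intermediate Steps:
n(A) = -1 + A² - 2*A
x = -10 (x = (-2 - 3)*2 = -5*2 = -10)
(O(0, n(4))*11)*x = ((-1 + 4² - 2*4)*11)*(-10) = ((-1 + 16 - 8)*11)*(-10) = (7*11)*(-10) = 77*(-10) = -770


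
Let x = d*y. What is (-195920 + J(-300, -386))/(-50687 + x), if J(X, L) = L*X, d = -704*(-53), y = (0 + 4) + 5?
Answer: -80120/285121 ≈ -0.28100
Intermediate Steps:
y = 9 (y = 4 + 5 = 9)
d = 37312
x = 335808 (x = 37312*9 = 335808)
(-195920 + J(-300, -386))/(-50687 + x) = (-195920 - 386*(-300))/(-50687 + 335808) = (-195920 + 115800)/285121 = -80120*1/285121 = -80120/285121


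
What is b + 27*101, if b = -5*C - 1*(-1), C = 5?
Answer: 2703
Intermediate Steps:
b = -24 (b = -5*5 - 1*(-1) = -25 + 1 = -24)
b + 27*101 = -24 + 27*101 = -24 + 2727 = 2703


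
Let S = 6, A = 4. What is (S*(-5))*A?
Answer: -120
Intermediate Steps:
(S*(-5))*A = (6*(-5))*4 = -30*4 = -120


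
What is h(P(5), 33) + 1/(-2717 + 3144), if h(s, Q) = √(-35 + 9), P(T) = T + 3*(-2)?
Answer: 1/427 + I*√26 ≈ 0.0023419 + 5.099*I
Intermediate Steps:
P(T) = -6 + T (P(T) = T - 6 = -6 + T)
h(s, Q) = I*√26 (h(s, Q) = √(-26) = I*√26)
h(P(5), 33) + 1/(-2717 + 3144) = I*√26 + 1/(-2717 + 3144) = I*√26 + 1/427 = 1/427 + I*√26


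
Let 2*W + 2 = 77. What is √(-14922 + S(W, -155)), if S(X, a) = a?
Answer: I*√15077 ≈ 122.79*I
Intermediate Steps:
W = 75/2 (W = -1 + (½)*77 = -1 + 77/2 = 75/2 ≈ 37.500)
√(-14922 + S(W, -155)) = √(-14922 - 155) = √(-15077) = I*√15077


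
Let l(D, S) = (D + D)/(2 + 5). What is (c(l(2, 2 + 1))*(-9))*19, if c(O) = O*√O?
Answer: -1368*√7/49 ≈ -73.865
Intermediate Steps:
l(D, S) = 2*D/7 (l(D, S) = (2*D)/7 = (2*D)*(⅐) = 2*D/7)
c(O) = O^(3/2)
(c(l(2, 2 + 1))*(-9))*19 = (((2/7)*2)^(3/2)*(-9))*19 = ((4/7)^(3/2)*(-9))*19 = ((8*√7/49)*(-9))*19 = -72*√7/49*19 = -1368*√7/49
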